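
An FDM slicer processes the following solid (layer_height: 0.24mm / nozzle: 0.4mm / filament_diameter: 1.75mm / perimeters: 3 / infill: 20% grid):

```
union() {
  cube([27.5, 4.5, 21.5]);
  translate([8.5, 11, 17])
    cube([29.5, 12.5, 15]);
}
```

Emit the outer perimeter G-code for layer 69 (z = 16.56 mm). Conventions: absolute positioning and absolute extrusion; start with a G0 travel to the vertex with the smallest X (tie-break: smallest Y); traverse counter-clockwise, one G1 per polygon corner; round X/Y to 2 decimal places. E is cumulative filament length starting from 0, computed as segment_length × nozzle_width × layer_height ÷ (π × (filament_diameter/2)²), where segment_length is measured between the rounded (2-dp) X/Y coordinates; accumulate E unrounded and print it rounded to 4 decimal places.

At z = 16.56 mm: the cube is present — its section is the full 27.5×4.5 rectangle; the cube at (8.5, 11) is absent (z outside [17, 32]); Combining (union): only the 27.5×4.5 cube is present, so the union is just that shape — 1 connected region. The outline is a single polygon with 4 vertices. Extrusion per mm of travel: 0.4 × 0.24 / (π × 0.875²) = 0.039912. Accumulating E over each segment gives final E = 2.5544.

G0 X0.00 Y0.00 Z16.56
G1 X27.50 Y0.00 E1.0976
G1 X27.50 Y4.50 E1.2772
G1 X0.00 Y4.50 E2.3748
G1 X0.00 Y0.00 E2.5544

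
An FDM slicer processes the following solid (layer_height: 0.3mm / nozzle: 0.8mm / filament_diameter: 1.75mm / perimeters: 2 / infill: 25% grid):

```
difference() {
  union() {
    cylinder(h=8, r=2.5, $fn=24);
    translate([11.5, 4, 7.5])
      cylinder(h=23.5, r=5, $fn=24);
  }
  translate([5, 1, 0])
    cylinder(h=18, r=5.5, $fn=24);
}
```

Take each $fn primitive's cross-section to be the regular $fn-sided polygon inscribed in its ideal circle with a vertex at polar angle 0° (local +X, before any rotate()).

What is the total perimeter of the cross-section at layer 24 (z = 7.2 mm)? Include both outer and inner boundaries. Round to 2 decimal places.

At z = 7.2 mm: the cylinder: section is a regular 24-gon, circumradius r=2.5 (perimeter = 2·24·2.500·sin(180°/24) = 15.66 mm); the cylinder at (11.5, 4) is not intersected at this z (z outside [7.5, 31]); Merging all regions: only the r=2.5 cylinder is present, so the union is just that shape — boundary = 15.66 mm; the r=5.5 cylinder at (5, 1) gives a regular 24-gon of circumradius 5.5 (constant along its height) (perimeter = 2·24·5.500·sin(180°/24) = 34.46 mm); Taking the first minus the rest: starting from the result so far, the r=5.5 cylinder at (5, 1) partially overlaps it — only the 10.58 mm² overlap (of its 93.95 mm²) is removed, clipping the outline — boundary = 13.41 mm. Overall, the cross-section is a single solid region. Total boundary length (outer) = 13.41 mm.

13.41 mm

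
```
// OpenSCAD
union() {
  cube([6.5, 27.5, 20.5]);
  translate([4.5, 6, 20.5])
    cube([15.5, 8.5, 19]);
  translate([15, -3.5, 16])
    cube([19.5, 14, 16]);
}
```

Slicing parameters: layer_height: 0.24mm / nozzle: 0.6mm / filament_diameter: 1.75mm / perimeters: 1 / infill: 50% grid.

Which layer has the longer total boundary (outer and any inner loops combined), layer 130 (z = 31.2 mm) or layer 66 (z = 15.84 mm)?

Layer 130 (z = 31.2): the cube is absent (z outside [0, 20.5]); the cube at (4.5, 6) is present — its section is the full 15.5×8.5 rectangle (perimeter 48.00 mm); the 19.5×14 cube at (15, -3.5) contributes its full rectangle (perimeter 67.00 mm); Merging all regions: the regions partially overlap (shared area 22.50 mm²), so the edge portions inside another operand are dropped and the merged outline is re-measured after clipping — boundary = 96.00 mm. So its perimeter = 96.00 mm. Layer 66 (z = 15.84): the cube is present — its section is the full 6.5×27.5 rectangle (perimeter 68.00 mm); the cube at (4.5, 6) is not intersected at this z (z outside [20.5, 39.5]); the cube at (15, -3.5) does not reach this height (z outside [16, 32]); Combining (union): only the 6.5×27.5 cube is present, so the union is just that shape — boundary = 68.00 mm. So its perimeter = 68.00 mm. Layer 130 is larger (96.00 vs 68.00 mm).

layer 130 (z = 31.2 mm)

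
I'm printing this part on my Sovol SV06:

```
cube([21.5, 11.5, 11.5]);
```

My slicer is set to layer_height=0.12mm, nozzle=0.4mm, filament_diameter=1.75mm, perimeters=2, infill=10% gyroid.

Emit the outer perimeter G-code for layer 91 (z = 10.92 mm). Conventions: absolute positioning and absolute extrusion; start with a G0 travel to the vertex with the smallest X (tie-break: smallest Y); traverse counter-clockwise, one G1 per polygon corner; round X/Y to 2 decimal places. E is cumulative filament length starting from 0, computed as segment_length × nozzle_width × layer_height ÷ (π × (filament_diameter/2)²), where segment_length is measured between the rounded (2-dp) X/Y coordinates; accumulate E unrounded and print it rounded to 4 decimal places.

G0 X0.00 Y0.00 Z10.92
G1 X21.50 Y0.00 E0.4291
G1 X21.50 Y11.50 E0.6586
G1 X0.00 Y11.50 E1.0876
G1 X0.00 Y0.00 E1.3171

At z = 10.92 mm: the 21.5×11.5 cube contributes its full rectangle. The outline is a single polygon with 4 vertices. Extrusion per mm of travel: 0.4 × 0.12 / (π × 0.875²) = 0.019956. Accumulating E over each segment gives final E = 1.3171.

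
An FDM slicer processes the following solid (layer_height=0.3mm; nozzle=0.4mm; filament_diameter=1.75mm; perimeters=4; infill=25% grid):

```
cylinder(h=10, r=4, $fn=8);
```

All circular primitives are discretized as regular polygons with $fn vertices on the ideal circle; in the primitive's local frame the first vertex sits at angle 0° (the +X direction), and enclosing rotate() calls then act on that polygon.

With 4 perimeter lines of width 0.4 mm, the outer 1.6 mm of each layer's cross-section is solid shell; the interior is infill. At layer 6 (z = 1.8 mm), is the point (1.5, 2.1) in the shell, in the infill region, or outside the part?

At z = 1.8 mm: the r=4 cylinder contributes a regular 8-gon of circumradius 4. Overall, the cross-section is a single solid region. The nearest boundary edge runs (2.83, 2.83)→(0.00, 4.00); distance from the point to it = 1.18 mm. The point is inside the cross-section, 1.18 mm from the nearest boundary — within the 1.6 mm shell band (4 × 0.4).

shell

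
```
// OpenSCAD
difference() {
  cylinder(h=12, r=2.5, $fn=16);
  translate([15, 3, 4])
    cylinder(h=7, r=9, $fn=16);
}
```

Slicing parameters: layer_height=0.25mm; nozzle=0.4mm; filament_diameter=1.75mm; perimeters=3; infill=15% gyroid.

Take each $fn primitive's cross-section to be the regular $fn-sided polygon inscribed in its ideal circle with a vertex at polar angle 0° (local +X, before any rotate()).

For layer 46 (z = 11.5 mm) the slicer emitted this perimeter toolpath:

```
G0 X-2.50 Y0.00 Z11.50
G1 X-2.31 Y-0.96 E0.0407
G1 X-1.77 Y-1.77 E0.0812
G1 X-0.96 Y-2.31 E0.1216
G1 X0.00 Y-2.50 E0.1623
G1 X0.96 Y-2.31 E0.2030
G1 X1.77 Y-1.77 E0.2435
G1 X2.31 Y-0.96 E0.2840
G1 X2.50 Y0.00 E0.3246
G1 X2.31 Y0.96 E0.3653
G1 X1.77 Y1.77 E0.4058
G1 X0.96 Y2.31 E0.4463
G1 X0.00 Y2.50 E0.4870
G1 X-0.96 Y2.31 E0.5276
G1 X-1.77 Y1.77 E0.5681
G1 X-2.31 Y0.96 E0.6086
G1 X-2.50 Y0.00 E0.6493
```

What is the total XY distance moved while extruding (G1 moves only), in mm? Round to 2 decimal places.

Sum the Euclidean lengths of each G1 segment: total = 15.62 mm.

15.62 mm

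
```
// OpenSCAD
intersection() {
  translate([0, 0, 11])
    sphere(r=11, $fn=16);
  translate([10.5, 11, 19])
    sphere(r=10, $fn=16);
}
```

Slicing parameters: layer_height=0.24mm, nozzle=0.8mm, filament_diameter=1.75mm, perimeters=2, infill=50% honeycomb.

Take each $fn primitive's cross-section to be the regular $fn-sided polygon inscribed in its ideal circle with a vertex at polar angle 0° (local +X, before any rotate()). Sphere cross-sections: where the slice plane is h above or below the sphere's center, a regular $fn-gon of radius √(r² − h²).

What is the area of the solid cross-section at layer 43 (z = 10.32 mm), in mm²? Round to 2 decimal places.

At z = 10.32 mm: the r=11 sphere slices to a regular 16-gon of circumradius 10.979 (√(r²−h²) with h=0.68 from center) (area = (16/2)·10.979²·sin(360°/16) = 369.02 mm²); the sphere at (10.5, 11): section is a regular 16-gon, circumradius = √(r²−h²) = √(10²−8.68²) = 4.966 (area = (16/2)·4.966²·sin(360°/16) = 75.49 mm²); After intersecting: the r=10 sphere at (10.5, 11) partially overlaps the r=11 sphere; clipping to the common part keeps 1.37 mm² — area = 1.37 mm². Overall, the cross-section is a single solid region. Net area = 1.37 mm².

1.37 mm²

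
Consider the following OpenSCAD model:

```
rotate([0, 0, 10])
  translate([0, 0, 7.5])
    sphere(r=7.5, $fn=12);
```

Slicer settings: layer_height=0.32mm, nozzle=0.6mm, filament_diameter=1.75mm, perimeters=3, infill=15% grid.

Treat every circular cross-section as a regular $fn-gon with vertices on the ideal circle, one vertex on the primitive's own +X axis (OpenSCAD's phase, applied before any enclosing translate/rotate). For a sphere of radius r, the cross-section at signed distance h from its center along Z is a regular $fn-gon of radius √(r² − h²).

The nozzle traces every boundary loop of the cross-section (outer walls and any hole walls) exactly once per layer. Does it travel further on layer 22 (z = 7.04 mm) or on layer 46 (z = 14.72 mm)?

Layer 22 (z = 7.04): the r=7.5 sphere contributes a regular 12-gon of circumradius √(7.5²−0.46²) = 7.486 (perimeter = 2·12·7.486·sin(180°/12) = 46.50 mm); (rotated 10° about Z; rotation is an isometry so areas/perimeters/island counts are preserved). So its perimeter = 46.50 mm. Layer 46 (z = 14.72): the r=7.5 sphere slices to a regular 12-gon of circumradius 2.030 (√(r²−h²) with h=7.22 from center) (perimeter = 2·12·2.030·sin(180°/12) = 12.61 mm); (rotated 10° about Z; rotation is an isometry so areas/perimeters/island counts are preserved). So its perimeter = 12.61 mm. Layer 22 is larger (46.50 vs 12.61 mm).

layer 22 (z = 7.04 mm)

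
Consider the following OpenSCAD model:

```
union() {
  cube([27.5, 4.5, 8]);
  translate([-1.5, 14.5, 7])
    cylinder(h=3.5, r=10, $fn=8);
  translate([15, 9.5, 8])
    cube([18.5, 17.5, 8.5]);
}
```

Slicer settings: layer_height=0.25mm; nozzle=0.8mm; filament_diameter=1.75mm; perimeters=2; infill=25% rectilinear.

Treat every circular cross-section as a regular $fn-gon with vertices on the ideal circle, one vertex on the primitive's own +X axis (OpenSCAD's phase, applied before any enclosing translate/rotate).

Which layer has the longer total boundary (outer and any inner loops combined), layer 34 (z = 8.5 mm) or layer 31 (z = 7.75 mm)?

layer 34 (z = 8.5 mm)

Layer 34 (z = 8.5): the cube does not reach this height (z outside [0, 8]); the r=10 cylinder at (-1.5, 14.5) gives a regular 8-gon of circumradius 10 (constant along its height) (perimeter = 2·8·10.000·sin(180°/8) = 61.23 mm); the 18.5×17.5 cube at (15, 9.5) contributes its full rectangle (perimeter 72.00 mm); Merging all regions: the 2 present regions are separate (no shared area or edge), so areas and boundary lengths simply add and each stays a separate island — boundary = 133.23 mm. So its perimeter = 133.23 mm. Layer 31 (z = 7.75): the cube (footprint 27.5×4.5) is included at this height (perimeter 64.00 mm); the r=10 cylinder at (-1.5, 14.5) contributes a regular 8-gon of circumradius 10 (perimeter = 2·8·10.000·sin(180°/8) = 61.23 mm); the cube at (15, 9.5) does not reach this height (z outside [8, 16.5]); Merging all regions: the 2 present regions are separate (no shared area or edge), so areas and boundary lengths simply add and each stays a separate island — boundary = 125.23 mm. So its perimeter = 125.23 mm. Layer 34 is larger (133.23 vs 125.23 mm).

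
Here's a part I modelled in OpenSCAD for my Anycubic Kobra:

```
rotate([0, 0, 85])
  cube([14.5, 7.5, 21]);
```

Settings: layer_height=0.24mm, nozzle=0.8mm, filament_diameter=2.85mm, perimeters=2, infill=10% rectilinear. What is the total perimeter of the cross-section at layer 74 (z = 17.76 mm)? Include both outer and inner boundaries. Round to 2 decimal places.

44.00 mm

At z = 17.76 mm: the cube (footprint 14.5×7.5) is included at this height (perimeter 44.00 mm); (rotated 85° about Z; rotation is an isometry so areas/perimeters/island counts are preserved). Overall, the cross-section is a single solid region. Total boundary length (outer) = 44.00 mm.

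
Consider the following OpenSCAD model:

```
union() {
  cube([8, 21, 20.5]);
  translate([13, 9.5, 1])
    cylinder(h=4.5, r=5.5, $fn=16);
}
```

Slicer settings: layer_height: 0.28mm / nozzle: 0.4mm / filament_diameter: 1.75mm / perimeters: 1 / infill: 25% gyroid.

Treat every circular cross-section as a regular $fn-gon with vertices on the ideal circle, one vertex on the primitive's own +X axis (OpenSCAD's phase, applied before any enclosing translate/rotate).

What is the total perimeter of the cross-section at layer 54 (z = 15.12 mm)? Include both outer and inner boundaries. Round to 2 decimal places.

At z = 15.12 mm: the cube (footprint 8×21) is included at this height (perimeter 58.00 mm); the cylinder at (13, 9.5) does not reach this height (z outside [1, 5.5]); Taking the union: only the 8×21 cube is present, so the union is just that shape — boundary = 58.00 mm. Overall, the cross-section is a single solid region. Total boundary length (outer) = 58.00 mm.

58.00 mm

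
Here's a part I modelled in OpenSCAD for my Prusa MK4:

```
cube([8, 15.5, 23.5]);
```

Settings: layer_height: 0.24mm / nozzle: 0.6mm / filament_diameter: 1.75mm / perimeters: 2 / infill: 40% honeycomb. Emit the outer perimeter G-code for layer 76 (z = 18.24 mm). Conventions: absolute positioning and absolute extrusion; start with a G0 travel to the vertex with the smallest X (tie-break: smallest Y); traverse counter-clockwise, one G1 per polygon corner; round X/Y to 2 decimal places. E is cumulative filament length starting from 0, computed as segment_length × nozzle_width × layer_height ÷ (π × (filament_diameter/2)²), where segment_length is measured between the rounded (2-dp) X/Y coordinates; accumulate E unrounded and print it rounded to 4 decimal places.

G0 X0.00 Y0.00 Z18.24
G1 X8.00 Y0.00 E0.4789
G1 X8.00 Y15.50 E1.4069
G1 X0.00 Y15.50 E1.8858
G1 X0.00 Y0.00 E2.8138

At z = 18.24 mm: the 8×15.5 cube contributes its full rectangle. The outline is a single polygon with 4 vertices. Extrusion per mm of travel: 0.6 × 0.24 / (π × 0.875²) = 0.059868. Accumulating E over each segment gives final E = 2.8138.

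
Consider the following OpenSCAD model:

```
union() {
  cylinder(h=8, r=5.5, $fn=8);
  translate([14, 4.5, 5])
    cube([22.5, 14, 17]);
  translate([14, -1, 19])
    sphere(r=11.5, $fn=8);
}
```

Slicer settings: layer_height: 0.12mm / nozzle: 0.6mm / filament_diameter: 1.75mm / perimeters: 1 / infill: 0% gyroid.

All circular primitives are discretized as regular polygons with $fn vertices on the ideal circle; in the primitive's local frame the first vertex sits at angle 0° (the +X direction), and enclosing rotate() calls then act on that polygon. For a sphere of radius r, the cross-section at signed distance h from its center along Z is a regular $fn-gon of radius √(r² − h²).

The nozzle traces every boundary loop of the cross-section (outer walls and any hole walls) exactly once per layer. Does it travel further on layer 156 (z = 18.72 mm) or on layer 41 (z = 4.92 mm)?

Layer 156 (z = 18.72): the cylinder is not intersected at this z (z outside [0, 8]); the cube at (14, 4.5) (footprint 22.5×14) is included at this height (perimeter 73.00 mm); the r=11.5 sphere at (14, -1) contributes a regular 8-gon of circumradius √(11.5²−0.28²) = 11.497 (perimeter = 2·8·11.497·sin(180°/8) = 70.39 mm); Combining (union): the regions partially overlap (shared area 36.49 mm²), so the edge portions inside another operand are dropped and the merged outline is re-measured after clipping — boundary = 116.53 mm. So its perimeter = 116.53 mm. Layer 41 (z = 4.92): the r=5.5 cylinder gives a regular 8-gon of circumradius 5.5 (constant along its height) (perimeter = 2·8·5.500·sin(180°/8) = 33.68 mm); the cube at (14, 4.5) is absent (z outside [5, 22]); the sphere at (14, -1) is not intersected at this z (|z−center|=14.080 > r=11.5); Taking the union: only the r=5.5 cylinder is present, so the union is just that shape — boundary = 33.68 mm. So its perimeter = 33.68 mm. Layer 156 is larger (116.53 vs 33.68 mm).

layer 156 (z = 18.72 mm)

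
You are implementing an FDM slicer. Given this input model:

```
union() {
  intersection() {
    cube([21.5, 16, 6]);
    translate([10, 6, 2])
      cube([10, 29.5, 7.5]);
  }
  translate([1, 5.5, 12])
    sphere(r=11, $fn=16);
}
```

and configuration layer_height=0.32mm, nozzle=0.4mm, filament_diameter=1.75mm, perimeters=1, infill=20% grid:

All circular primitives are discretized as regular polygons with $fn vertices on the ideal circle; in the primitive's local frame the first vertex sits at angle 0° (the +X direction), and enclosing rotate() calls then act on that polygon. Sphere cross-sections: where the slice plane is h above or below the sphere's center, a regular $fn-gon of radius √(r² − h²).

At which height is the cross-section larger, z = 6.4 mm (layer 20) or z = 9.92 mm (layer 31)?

layer 31 (z = 9.92 mm)

Layer 20 (z = 6.4): the cube is not intersected at this z (z outside [0, 6]); the cube at (10, 6) (footprint 10×29.5) is included at this height (area 295.00 mm²); Taking the intersection: at least one operand is absent at this height, so nothing remains; the r=11 sphere at (1, 5.5) slices to a regular 16-gon of circumradius 9.468 (√(r²−h²) with h=5.6 from center) (area = (16/2)·9.468²·sin(360°/16) = 274.43 mm²); Combining (union): only the r=11 sphere at (1, 5.5) is present, so the union is just that shape — area = 274.43 mm². So its area = 274.43 mm². Layer 31 (z = 9.92): the cube does not reach this height (z outside [0, 6]); the cube at (10, 6) is absent (z outside [2, 9.5]); Keeping only the common overlap: at least one operand is absent at this height, so nothing remains; the r=11 sphere at (1, 5.5) slices to a regular 16-gon of circumradius 10.802 (√(r²−h²) with h=2.08 from center) (area = (16/2)·10.802²·sin(360°/16) = 357.19 mm²); Combining (union): only the r=11 sphere at (1, 5.5) is present, so the union is just that shape — area = 357.19 mm². So its area = 357.19 mm². Layer 31 is larger (357.19 vs 274.43 mm²).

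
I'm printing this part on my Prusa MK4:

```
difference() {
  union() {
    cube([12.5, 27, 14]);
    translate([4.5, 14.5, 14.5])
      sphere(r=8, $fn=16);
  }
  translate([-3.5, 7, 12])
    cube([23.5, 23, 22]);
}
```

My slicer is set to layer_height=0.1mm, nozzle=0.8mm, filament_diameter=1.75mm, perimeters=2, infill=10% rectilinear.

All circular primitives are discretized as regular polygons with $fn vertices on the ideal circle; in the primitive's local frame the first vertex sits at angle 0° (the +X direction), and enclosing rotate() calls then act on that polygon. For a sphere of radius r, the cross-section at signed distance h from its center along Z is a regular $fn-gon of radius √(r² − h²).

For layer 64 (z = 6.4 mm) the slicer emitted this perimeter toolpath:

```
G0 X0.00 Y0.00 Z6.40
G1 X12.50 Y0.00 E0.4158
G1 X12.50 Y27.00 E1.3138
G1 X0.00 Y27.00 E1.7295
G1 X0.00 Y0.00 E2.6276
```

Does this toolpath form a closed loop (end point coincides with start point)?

Start point (G0): (0.00, 0.00). End point (last G1): the path returns to the start — closed.

yes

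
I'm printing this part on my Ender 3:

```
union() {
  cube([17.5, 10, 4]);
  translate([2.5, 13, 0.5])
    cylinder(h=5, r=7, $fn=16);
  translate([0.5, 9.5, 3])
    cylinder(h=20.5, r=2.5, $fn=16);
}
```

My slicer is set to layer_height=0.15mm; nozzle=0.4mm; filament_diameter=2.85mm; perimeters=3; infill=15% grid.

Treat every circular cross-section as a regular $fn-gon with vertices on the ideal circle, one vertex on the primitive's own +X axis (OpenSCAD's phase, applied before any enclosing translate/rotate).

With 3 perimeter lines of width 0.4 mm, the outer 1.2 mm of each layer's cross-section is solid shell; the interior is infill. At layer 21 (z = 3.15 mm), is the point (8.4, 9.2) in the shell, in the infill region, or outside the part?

shell

At z = 3.15 mm: the 17.5×10 cube contributes its full rectangle; the r=7 cylinder at (2.5, 13) contributes a regular 16-gon of circumradius 7; the cylinder at (0.5, 9.5): section is a regular 16-gon, circumradius r=2.5; Merging all regions: the regions partially overlap (shared area 45.93 mm²), so overlapping operands fuse into one piece — 1 connected region. Overall, the cross-section is a single solid region. The nearest boundary edge runs (8.97, 10.32)→(8.75, 10.00); distance from the point to it = 0.87 mm. The point is inside the cross-section, 0.87 mm from the nearest boundary — within the 1.2 mm shell band (3 × 0.4).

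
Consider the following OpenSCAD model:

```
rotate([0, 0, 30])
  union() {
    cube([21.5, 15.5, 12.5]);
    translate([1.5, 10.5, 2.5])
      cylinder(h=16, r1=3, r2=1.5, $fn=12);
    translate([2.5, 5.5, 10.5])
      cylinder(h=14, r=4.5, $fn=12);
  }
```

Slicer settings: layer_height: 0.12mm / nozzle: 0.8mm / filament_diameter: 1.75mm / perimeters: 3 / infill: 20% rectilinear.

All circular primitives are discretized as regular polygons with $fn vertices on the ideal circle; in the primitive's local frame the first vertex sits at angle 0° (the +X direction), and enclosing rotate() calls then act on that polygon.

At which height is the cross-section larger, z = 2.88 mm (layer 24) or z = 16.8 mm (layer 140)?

layer 24 (z = 2.88 mm)

Layer 24 (z = 2.88): the cube (footprint 21.5×15.5) is included at this height (area 333.25 mm²); the cone at (1.5, 10.5): at t=0.024 of its height the radius interpolates to r₁+(r₂−r₁)t = 2.964, giving a regular 12-gon of that circumradius (area = (12/2)·2.964²·sin(360°/12) = 26.36 mm²); the cylinder at (2.5, 5.5) is not intersected at this z (z outside [10.5, 24.5]); Taking the union: the regions partially overlap — summed areas 359.61 mm² minus the doubly-counted overlap 21.47 mm² gives 338.14 mm² — area = 338.14 mm²; (whole slice rotated 30° about Z — lengths, areas and connectivity unchanged). So its area = 338.14 mm². Layer 140 (z = 16.8): the cube is not intersected at this z (z outside [0, 12.5]); the cone at (1.5, 10.5) contributes a regular 12-gon of circumradius 1.659 (interpolated between r1=3 and r2=1.5 at t=0.894) (area = (12/2)·1.659²·sin(360°/12) = 8.26 mm²); the cylinder at (2.5, 5.5): section is a regular 12-gon, circumradius r=4.5 (area = (12/2)·4.500²·sin(360°/12) = 60.75 mm²); Combining (union): the regions partially overlap — summed areas 69.01 mm² minus the doubly-counted overlap 1.73 mm² gives 67.28 mm² — area = 67.28 mm²; (rotated 30° about Z; rotation is an isometry so areas/perimeters/island counts are preserved). So its area = 67.28 mm². Layer 24 is larger (338.14 vs 67.28 mm²).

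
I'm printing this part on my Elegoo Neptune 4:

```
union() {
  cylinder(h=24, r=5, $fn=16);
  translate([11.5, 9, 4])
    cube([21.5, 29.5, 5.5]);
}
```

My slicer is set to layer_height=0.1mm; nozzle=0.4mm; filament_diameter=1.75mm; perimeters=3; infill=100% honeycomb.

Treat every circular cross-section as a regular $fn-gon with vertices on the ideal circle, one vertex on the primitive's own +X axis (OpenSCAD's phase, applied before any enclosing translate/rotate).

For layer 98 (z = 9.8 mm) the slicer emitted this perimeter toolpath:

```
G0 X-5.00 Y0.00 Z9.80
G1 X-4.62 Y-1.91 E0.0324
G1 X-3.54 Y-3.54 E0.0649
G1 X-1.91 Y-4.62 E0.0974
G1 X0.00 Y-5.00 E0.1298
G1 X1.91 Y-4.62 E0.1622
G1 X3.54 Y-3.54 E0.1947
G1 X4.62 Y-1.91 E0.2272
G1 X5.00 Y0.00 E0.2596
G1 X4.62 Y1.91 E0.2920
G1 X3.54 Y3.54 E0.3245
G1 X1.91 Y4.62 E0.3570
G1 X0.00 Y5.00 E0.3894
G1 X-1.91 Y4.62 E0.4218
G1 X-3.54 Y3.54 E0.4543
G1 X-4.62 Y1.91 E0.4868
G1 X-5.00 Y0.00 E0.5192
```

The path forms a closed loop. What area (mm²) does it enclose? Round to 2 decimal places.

Apply the shoelace formula to the sequence of (X, Y) vertices; enclosed area = 76.57 mm².

76.57 mm²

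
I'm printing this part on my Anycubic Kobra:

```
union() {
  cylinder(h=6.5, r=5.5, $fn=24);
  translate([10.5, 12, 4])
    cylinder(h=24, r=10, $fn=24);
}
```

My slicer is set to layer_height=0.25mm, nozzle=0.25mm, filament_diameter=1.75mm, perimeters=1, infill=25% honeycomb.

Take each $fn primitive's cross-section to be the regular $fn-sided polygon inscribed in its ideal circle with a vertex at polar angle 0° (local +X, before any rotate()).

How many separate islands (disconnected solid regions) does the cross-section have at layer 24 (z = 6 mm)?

2

At z = 6 mm: the r=5.5 cylinder gives a regular 24-gon of circumradius 5.5 (constant along its height); the r=10 cylinder at (10.5, 12) gives a regular 24-gon of circumradius 10 (constant along its height); Taking the union: the 2 present regions are separate (no shared area or edge), so areas and boundary lengths simply add and each stays a separate island — 2 connected regions. Overall, the cross-section has 2 separate islands. Island count = 2.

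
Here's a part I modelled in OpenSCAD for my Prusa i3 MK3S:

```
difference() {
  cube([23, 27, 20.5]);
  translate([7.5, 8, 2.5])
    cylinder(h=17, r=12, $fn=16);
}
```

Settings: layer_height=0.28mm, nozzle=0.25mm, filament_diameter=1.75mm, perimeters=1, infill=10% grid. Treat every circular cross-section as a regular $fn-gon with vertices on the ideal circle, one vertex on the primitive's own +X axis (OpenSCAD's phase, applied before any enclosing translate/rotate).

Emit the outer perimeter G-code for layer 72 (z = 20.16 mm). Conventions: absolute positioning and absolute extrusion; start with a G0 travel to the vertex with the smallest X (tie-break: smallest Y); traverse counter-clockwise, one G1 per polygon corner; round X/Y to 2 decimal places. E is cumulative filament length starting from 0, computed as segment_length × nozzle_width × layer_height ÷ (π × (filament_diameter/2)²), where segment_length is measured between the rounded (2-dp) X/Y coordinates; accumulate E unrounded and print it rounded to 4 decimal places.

G0 X0.00 Y0.00 Z20.16
G1 X23.00 Y0.00 E0.6694
G1 X23.00 Y27.00 E1.4551
G1 X0.00 Y27.00 E2.1245
G1 X0.00 Y0.00 E2.9103

At z = 20.16 mm: the cube (footprint 23×27) is included at this height; the cylinder at (7.5, 8) does not reach this height (z outside [2.5, 19.5]); After the difference (first − rest): none of the subtracted shapes is present at this height, so the 23×27 cube is unchanged — 1 connected region. The outline is a single polygon with 4 vertices. Extrusion per mm of travel: 0.25 × 0.28 / (π × 0.875²) = 0.029103. Accumulating E over each segment gives final E = 2.9103.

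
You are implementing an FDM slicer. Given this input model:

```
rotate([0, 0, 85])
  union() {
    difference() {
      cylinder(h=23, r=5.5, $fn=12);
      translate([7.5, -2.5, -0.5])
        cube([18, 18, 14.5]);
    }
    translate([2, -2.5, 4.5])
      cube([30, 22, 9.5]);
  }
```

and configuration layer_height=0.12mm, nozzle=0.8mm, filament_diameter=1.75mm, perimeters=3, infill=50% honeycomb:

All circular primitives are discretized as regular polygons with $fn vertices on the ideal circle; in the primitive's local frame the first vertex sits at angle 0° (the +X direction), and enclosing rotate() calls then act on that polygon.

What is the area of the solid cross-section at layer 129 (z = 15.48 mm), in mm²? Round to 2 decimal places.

At z = 15.48 mm: the cylinder: section is a regular 12-gon, circumradius r=5.5 (area = (12/2)·5.500²·sin(360°/12) = 90.75 mm²); the cube at (7.5, -2.5) is not intersected at this z (z outside [-0.5, 14]); Taking the first minus the rest: none of the subtracted shapes is present at this height, so the r=5.5 cylinder is unchanged — area = 90.75 mm²; the cube at (2, -2.5) is absent (z outside [4.5, 14]); Combining (union): only the result so far is present, so the union is just that shape — area = 90.75 mm²; (whole slice rotated 85° about Z — lengths, areas and connectivity unchanged). Overall, the cross-section is a single solid region. Net area = 90.75 mm².

90.75 mm²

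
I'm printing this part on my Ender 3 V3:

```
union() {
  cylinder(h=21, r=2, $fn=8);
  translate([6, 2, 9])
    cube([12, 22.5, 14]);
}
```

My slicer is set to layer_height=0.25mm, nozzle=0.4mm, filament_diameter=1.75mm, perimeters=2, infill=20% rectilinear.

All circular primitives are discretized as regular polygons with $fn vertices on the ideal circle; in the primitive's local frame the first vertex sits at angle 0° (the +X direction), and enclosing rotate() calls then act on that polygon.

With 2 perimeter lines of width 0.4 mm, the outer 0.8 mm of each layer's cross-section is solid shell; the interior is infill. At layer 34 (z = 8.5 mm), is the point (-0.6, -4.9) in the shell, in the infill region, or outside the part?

At z = 8.5 mm: the r=2 cylinder gives a regular 8-gon of circumradius 2 (constant along its height); the cube at (6, 2) does not reach this height (z outside [9, 23]); Merging all regions: only the r=2 cylinder is present, so the union is just that shape — 1 connected region. Overall, the cross-section is a single solid region. The nearest boundary edge runs (-1.41, -1.41)→(-0.00, -2.00); distance from the point to it = 2.96 mm. The point is not inside any of the regions above, so it lies outside the cross-section (2.96 mm from the nearest boundary).

outside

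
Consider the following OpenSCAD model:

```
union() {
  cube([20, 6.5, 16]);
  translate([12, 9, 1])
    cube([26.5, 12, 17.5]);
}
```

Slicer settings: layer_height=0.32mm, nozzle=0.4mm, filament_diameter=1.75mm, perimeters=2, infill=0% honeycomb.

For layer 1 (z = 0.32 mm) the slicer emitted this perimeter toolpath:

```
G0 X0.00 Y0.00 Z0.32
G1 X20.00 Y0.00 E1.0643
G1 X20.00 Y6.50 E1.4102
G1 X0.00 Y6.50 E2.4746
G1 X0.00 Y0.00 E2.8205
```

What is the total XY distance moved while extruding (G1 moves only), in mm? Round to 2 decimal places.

53.00 mm

Sum the Euclidean lengths of each G1 segment: total = 53.00 mm.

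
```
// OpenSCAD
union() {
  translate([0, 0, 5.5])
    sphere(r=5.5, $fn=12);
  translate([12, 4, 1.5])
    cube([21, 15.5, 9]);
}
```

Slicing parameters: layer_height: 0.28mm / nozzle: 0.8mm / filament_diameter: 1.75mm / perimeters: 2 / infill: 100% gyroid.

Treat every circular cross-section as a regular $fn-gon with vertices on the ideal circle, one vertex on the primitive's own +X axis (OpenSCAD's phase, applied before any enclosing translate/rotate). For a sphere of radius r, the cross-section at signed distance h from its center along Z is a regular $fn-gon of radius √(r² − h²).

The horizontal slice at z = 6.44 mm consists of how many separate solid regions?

At z = 6.44 mm: the r=5.5 sphere slices to a regular 12-gon of circumradius 5.419 (√(r²−h²) with h=0.94 from center); the cube at (12, 4) is present — its section is the full 21×15.5 rectangle; Merging all regions: the 2 present regions are separate (no shared area or edge), so areas and boundary lengths simply add and each stays a separate island — 2 connected regions. The result has 2 disconnected regions.

2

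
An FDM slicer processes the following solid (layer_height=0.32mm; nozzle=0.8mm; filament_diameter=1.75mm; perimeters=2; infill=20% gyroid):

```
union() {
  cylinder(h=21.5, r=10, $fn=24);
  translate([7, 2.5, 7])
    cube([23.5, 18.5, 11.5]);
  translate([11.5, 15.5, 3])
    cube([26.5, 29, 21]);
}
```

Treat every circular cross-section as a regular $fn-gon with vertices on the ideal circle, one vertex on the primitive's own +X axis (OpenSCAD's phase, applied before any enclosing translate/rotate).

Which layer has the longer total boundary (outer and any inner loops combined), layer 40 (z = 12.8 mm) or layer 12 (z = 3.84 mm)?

Layer 40 (z = 12.8): the r=10 cylinder gives a regular 24-gon of circumradius 10 (constant along its height) (perimeter = 2·24·10.000·sin(180°/24) = 62.65 mm); the 23.5×18.5 cube at (7, 2.5) contributes its full rectangle (perimeter 84.00 mm); the 26.5×29 cube at (11.5, 15.5) contributes its full rectangle (perimeter 111.00 mm); Merging all regions: the regions partially overlap (shared area 111.74 mm²), so the edge portions inside another operand are dropped and the merged outline is re-measured after clipping — boundary = 195.96 mm. So its perimeter = 195.96 mm. Layer 12 (z = 3.84): the r=10 cylinder gives a regular 24-gon of circumradius 10 (constant along its height) (perimeter = 2·24·10.000·sin(180°/24) = 62.65 mm); the cube at (7, 2.5) does not reach this height (z outside [7, 18.5]); the cube at (11.5, 15.5) is present — its section is the full 26.5×29 rectangle (perimeter 111.00 mm); Merging all regions: the 2 present regions are separate (no shared area or edge), so areas and boundary lengths simply add and each stays a separate island — boundary = 173.65 mm. So its perimeter = 173.65 mm. Layer 40 is larger (195.96 vs 173.65 mm).

layer 40 (z = 12.8 mm)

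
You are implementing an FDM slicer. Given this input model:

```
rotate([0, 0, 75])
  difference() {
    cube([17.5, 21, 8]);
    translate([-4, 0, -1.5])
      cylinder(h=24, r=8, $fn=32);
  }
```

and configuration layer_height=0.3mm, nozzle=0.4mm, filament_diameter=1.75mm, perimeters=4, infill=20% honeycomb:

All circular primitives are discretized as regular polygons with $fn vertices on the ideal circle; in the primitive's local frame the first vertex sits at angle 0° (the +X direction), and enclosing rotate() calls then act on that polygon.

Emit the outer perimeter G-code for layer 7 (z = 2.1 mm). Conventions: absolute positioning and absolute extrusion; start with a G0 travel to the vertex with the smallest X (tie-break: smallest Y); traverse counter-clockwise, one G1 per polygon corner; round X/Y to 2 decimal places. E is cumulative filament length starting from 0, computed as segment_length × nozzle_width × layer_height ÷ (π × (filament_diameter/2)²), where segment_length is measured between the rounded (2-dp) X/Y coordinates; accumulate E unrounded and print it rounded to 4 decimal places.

At z = 2.1 mm: the 17.5×21 cube contributes its full rectangle; the r=8 cylinder at (-4, 0) contributes a regular 32-gon of circumradius 8; Subtracting the remaining from the first: starting from the 17.5×21 cube, the r=8 cylinder at (-4, 0) partially overlaps it — only the 19.44 mm² overlap (of its 199.77 mm²) is removed, clipping the outline — 1 connected region; (whole slice rotated 75° about Z — lengths, areas and connectivity unchanged). The outline is a single polygon with 10 vertices. Extrusion per mm of travel: 0.4 × 0.3 / (π × 0.875²) = 0.049890. Accumulating E over each segment gives final E = 3.7149.

G0 X-20.28 Y5.44 Z2.10
G1 X-6.65 Y1.78 E0.7041
G1 X-6.31 Y2.15 E0.7292
G1 X-5.04 Y3.06 E0.8071
G1 X-3.61 Y3.71 E0.8855
G1 X-2.08 Y4.07 E0.9639
G1 X-0.51 Y4.12 E1.0423
G1 X1.04 Y3.86 E1.1207
G1 X4.53 Y16.90 E1.7941
G1 X-15.76 Y22.34 E2.8422
G1 X-20.28 Y5.44 E3.7149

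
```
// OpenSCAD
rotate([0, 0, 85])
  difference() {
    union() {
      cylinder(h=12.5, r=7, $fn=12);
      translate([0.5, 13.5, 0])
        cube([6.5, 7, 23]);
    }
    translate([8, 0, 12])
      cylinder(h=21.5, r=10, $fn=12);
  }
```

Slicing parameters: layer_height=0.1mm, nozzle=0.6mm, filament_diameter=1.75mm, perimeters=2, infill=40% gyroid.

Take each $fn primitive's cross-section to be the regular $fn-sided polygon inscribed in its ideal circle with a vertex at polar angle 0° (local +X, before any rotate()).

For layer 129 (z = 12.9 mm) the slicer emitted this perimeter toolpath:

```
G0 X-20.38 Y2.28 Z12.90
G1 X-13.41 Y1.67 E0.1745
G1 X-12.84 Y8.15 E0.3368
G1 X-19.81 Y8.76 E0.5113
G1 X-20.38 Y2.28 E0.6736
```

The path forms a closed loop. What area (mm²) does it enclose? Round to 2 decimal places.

45.51 mm²

Apply the shoelace formula to the sequence of (X, Y) vertices; enclosed area = 45.51 mm².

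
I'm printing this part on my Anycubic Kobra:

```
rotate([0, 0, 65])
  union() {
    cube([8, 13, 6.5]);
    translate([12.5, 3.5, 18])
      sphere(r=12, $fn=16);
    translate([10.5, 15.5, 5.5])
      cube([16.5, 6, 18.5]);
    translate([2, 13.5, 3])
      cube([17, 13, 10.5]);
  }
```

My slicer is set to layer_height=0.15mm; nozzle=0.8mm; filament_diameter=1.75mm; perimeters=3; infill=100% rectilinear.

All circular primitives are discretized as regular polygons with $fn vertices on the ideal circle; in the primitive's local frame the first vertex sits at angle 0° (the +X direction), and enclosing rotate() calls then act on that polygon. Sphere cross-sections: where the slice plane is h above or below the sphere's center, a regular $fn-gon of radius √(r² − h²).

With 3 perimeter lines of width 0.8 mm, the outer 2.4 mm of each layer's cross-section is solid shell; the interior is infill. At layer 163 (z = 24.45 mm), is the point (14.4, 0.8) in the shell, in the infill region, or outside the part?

outside

At z = 24.45 mm: the cube does not reach this height (z outside [0, 6.5]); the sphere at (12.5, 3.5): section is a regular 16-gon, circumradius = √(r²−h²) = √(12²−6.45²) = 10.119; the cube at (10.5, 15.5) does not reach this height (z outside [5.5, 24]); the cube at (2, 13.5) is absent (z outside [3, 13.5]); Merging all regions: only the r=12 sphere at (12.5, 3.5) is present, so the union is just that shape — 1 connected region; (whole slice rotated 65° about Z — lengths, areas and connectivity unchanged). Overall, the cross-section is a single solid region. Undo the 65° rotation: the query point maps to (6.811, -12.713) in the un-rotated model frame. The nearest boundary edge runs (5.34, -3.66)→(8.63, -5.85); distance from the point to it = 7.10 mm. The point is not inside any of the regions above, so it lies outside the cross-section (7.10 mm from the nearest boundary).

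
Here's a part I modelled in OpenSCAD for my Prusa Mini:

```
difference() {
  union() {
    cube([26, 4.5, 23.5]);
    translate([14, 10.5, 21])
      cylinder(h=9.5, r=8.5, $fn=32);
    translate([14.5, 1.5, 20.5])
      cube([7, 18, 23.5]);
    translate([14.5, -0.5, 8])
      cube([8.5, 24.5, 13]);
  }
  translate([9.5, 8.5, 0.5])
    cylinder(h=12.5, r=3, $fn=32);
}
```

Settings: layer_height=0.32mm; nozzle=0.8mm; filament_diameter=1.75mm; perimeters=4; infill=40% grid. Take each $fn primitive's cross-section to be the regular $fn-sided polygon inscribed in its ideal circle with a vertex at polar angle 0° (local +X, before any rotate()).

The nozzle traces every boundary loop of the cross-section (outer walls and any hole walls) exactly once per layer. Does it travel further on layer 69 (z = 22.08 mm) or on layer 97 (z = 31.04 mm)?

layer 69 (z = 22.08 mm)

Layer 69 (z = 22.08): the 26×4.5 cube contributes its full rectangle (perimeter 61.00 mm); the r=8.5 cylinder at (14, 10.5) contributes a regular 32-gon of circumradius 8.5 (perimeter = 2·32·8.500·sin(180°/32) = 53.32 mm); the cube at (14.5, 1.5) (footprint 7×18) is included at this height (perimeter 50.00 mm); the cube at (14.5, -0.5) does not reach this height (z outside [8, 21]); Combining (union): the regions partially overlap (shared area 131.54 mm²), so the edge portions inside another operand are dropped and the merged outline is re-measured after clipping — boundary = 90.85 mm; the cylinder at (9.5, 8.5) is absent (z outside [0.5, 13]); Taking the first minus the rest: none of the subtracted shapes is present at this height, so the result so far is unchanged — boundary = 90.85 mm. So its perimeter = 90.85 mm. Layer 97 (z = 31.04): the cube is not intersected at this z (z outside [0, 23.5]); the cylinder at (14, 10.5) does not reach this height (z outside [21, 30.5]); the cube at (14.5, 1.5) (footprint 7×18) is included at this height (perimeter 50.00 mm); the cube at (14.5, -0.5) does not reach this height (z outside [8, 21]); Combining (union): only the 7×18 cube at (14.5, 1.5) is present, so the union is just that shape — boundary = 50.00 mm; the cylinder at (9.5, 8.5) does not reach this height (z outside [0.5, 13]); After the difference (first − rest): none of the subtracted shapes is present at this height, so the result so far is unchanged — boundary = 50.00 mm. So its perimeter = 50.00 mm. Layer 69 is larger (90.85 vs 50.00 mm).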